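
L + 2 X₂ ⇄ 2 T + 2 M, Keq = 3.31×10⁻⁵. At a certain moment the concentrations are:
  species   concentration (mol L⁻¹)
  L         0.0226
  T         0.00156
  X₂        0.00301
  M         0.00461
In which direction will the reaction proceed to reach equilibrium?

Q = [T]²·[M]² / ([L]·[X₂]²) = (0.00156)²·(0.00461)² / ((0.0226)·(0.00301)²) = 2.53×10⁻⁴
Q = 2.53×10⁻⁴ > Keq = 3.31×10⁻⁵, so the reverse reaction proceeds.

to the left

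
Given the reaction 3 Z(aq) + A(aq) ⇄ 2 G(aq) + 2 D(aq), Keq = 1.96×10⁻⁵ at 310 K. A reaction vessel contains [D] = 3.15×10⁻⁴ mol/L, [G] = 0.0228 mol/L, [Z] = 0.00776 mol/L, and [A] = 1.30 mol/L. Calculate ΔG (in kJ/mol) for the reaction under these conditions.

Q = [G]²·[D]² / ([Z]³·[A]) = (0.0228)²·(3.15×10⁻⁴)² / ((0.00776)³·(1.30)) = 8.49×10⁻⁵
ΔG = RT ln(Q/Keq) = (8.314 J mol⁻¹ K⁻¹)(310 K) × ln(8.49×10⁻⁵/1.96×10⁻⁵)
   = (2.577 kJ/mol)(1.466) = 3.78 kJ/mol
ΔG > 0, so the forward reaction is non-spontaneous (proceeds in reverse).

ΔG = 3.78 kJ/mol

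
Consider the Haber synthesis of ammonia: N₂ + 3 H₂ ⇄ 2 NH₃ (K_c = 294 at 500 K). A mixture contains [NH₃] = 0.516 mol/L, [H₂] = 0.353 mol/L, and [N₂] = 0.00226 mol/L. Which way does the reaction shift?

to the left

Q_c = [NH₃]² / ([N₂]·[H₂]³) = (0.516)² / ((0.00226)·(0.353)³) = 2680
Q_c = 2680 > K_c = 294, so the reverse reaction proceeds.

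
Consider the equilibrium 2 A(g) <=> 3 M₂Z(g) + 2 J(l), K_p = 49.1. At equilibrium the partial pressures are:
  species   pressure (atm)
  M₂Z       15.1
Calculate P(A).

(J is a pure liquid — omitted from K_p.)
At equilibrium, K_p = P(M₂Z)³ / P(A)² = 49.1.
(15.1)³ / (P(A))² = 49.1
P(A)² = 70.1 ⇒ P(A) = 8.37 atm

P(A) = 8.37 atm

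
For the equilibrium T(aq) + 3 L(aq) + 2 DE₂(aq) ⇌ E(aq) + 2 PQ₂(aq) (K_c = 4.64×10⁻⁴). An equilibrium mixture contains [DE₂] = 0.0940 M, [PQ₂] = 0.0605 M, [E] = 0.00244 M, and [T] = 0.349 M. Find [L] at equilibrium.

[L] = 1.84 M

At equilibrium, K_c = [E]·[PQ₂]² / ([T]·[L]³·[DE₂]²) = 4.64×10⁻⁴.
(0.00244)·(0.0605)² / ((0.349)·([L])³·(0.0940)²) = 4.64×10⁻⁴
[L]³ = 6.24 ⇒ [L] = 1.84 M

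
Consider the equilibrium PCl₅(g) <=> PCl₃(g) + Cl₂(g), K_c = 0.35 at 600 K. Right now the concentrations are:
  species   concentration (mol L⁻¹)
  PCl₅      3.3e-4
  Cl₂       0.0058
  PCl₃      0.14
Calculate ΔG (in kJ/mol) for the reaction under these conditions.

Q_c = [PCl₃]·[Cl₂] / [PCl₅] = (0.14)·(0.0058) / (3.3e-4) = 2.46
ΔG = RT ln(Q_c/K_c) = (8.314 J mol⁻¹ K⁻¹)(600 K) × ln(2.46/0.35)
   = (4.988 kJ/mol)(1.950) = 9.73 kJ/mol
ΔG > 0, so the forward reaction is non-spontaneous (proceeds in reverse).

ΔG = 9.73 kJ/mol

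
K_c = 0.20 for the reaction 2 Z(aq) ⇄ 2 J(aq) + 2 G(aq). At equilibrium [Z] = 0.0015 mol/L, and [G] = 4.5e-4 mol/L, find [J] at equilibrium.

[J] = 1.5 mol/L

At equilibrium, K_c = [J]²·[G]² / [Z]² = 0.20.
([J])²·(4.5e-4)² / (0.0015)² = 0.20
[J]² = 2.22 ⇒ [J] = 1.5 mol/L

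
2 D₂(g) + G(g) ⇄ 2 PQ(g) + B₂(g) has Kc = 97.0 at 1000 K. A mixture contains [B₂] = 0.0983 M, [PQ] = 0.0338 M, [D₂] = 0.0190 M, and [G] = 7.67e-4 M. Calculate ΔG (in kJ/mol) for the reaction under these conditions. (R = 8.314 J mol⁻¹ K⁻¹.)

Qc = [PQ]²·[B₂] / ([D₂]²·[G]) = (0.0338)²·(0.0983) / ((0.0190)²·(7.67e-4)) = 406
ΔG = RT ln(Qc/Kc) = (8.314 J mol⁻¹ K⁻¹)(1000 K) × ln(406/97.0)
   = (8.314 kJ/mol)(1.432) = 11.9 kJ/mol
ΔG > 0, so the forward reaction is non-spontaneous (proceeds in reverse).

ΔG = 11.9 kJ/mol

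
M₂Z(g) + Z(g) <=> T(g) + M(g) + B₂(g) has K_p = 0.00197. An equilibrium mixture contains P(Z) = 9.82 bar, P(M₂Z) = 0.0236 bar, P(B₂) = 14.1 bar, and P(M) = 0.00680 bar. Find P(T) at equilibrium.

At equilibrium, K_p = P(T)·P(M)·P(B₂) / (P(M₂Z)·P(Z)) = 0.00197.
(P(T))·(0.00680)·(14.1) / ((0.0236)·(9.82)) = 0.00197
P(T) = 0.00476 bar

P(T) = 0.00476 bar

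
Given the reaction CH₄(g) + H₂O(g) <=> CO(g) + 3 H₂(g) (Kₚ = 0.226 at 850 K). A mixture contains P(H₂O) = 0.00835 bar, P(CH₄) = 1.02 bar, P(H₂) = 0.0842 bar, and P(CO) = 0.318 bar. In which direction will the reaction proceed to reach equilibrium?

Qₚ = P(CO)·P(H₂)³ / (P(CH₄)·P(H₂O)) = (0.318)·(0.0842)³ / ((1.02)·(0.00835)) = 0.0223
Qₚ = 0.0223 < Kₚ = 0.226, so the forward reaction proceeds.

in the forward direction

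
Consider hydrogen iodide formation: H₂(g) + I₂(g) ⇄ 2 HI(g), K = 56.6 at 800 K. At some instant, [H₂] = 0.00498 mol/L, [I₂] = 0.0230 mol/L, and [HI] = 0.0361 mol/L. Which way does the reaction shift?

Q = [HI]² / ([H₂]·[I₂]) = (0.0361)² / ((0.00498)·(0.0230)) = 11.4
Q = 11.4 < K = 56.6, so the forward reaction proceeds.

to the right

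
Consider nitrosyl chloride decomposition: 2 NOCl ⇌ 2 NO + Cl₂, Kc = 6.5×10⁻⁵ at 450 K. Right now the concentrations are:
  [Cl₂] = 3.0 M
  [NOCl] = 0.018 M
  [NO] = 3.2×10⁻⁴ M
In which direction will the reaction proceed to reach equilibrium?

Qc = [NO]²·[Cl₂] / [NOCl]² = (3.2×10⁻⁴)²·(3.0) / (0.018)² = 9.5×10⁻⁴
Qc = 9.5×10⁻⁴ > Kc = 6.5×10⁻⁵, so the reverse reaction proceeds.

to the left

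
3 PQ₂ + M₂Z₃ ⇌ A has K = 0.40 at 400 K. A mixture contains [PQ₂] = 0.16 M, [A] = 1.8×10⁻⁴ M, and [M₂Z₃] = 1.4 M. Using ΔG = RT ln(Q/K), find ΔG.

ΔG = -8.46 kJ/mol

Q = [A] / ([PQ₂]³·[M₂Z₃]) = (1.8×10⁻⁴) / ((0.16)³·(1.4)) = 0.0314
ΔG = RT ln(Q/K) = (8.314 J mol⁻¹ K⁻¹)(400 K) × ln(0.0314/0.40)
   = (3.326 kJ/mol)(-2.545) = -8.46 kJ/mol
ΔG < 0, so the forward reaction is spontaneous (proceeds forward).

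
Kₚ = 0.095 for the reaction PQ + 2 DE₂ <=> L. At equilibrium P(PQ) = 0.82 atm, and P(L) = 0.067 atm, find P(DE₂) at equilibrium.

P(DE₂) = 0.93 atm

At equilibrium, Kₚ = P(L) / (P(PQ)·P(DE₂)²) = 0.095.
(0.067) / ((0.82)·(P(DE₂))²) = 0.095
P(DE₂)² = 0.860 ⇒ P(DE₂) = 0.93 atm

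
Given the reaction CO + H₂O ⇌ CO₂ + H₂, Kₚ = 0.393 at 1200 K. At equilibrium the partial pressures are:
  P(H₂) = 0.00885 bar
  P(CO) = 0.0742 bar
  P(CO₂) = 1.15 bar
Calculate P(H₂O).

P(H₂O) = 0.349 bar

At equilibrium, Kₚ = P(CO₂)·P(H₂) / (P(CO)·P(H₂O)) = 0.393.
(1.15)·(0.00885) / ((0.0742)·(P(H₂O))) = 0.393
P(H₂O) = 0.349 bar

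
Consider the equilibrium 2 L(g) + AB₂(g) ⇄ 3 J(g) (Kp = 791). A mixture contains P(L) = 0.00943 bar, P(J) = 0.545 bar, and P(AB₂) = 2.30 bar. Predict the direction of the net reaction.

Qp = P(J)³ / (P(L)²·P(AB₂)) = (0.545)³ / ((0.00943)²·(2.30)) = 791
Qp = 791 = Kp, so the system is already at equilibrium.

no net change (already at equilibrium)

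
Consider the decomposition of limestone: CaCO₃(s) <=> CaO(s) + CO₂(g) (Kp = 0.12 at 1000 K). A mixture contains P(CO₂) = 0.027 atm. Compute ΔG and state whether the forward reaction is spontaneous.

(CaCO₃, CaO are pure solids — omitted from Qp.)
Qp = P(CO₂) = 0.0270
ΔG = RT ln(Qp/Kp) = (8.314 J mol⁻¹ K⁻¹)(1000 K) × ln(0.0270/0.12)
   = (8.314 kJ/mol)(-1.492) = -12.4 kJ/mol
ΔG < 0, so the forward reaction is spontaneous (proceeds forward).

ΔG = -12.4 kJ/mol; the forward reaction is spontaneous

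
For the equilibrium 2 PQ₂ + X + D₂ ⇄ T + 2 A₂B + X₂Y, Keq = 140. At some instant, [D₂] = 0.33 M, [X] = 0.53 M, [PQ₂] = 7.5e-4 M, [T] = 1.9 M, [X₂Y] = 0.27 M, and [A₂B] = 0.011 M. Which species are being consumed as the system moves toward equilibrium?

T, A₂B, X₂Y (products)

Q = [T]·[A₂B]²·[X₂Y] / ([PQ₂]²·[X]·[D₂]) = (1.9)·(0.011)²·(0.27) / ((7.5e-4)²·(0.53)·(0.33)) = 630
Q = 630 > Keq = 140: net reverse reaction.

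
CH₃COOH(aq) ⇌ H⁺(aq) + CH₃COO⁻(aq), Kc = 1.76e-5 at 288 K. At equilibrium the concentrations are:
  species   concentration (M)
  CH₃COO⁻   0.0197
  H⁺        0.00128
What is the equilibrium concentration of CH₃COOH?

[CH₃COOH] = 1.43 M

At equilibrium, Kc = [H⁺]·[CH₃COO⁻] / [CH₃COOH] = 1.76e-5.
(0.00128)·(0.0197) / ([CH₃COOH]) = 1.76e-5
[CH₃COOH] = 1.43 M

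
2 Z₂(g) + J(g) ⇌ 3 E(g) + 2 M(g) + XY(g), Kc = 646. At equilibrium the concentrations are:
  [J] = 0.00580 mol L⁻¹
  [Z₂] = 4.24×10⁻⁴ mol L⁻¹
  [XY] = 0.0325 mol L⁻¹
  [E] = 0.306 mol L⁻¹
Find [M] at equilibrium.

[M] = 0.0269 mol L⁻¹

At equilibrium, Kc = [E]³·[M]²·[XY] / ([Z₂]²·[J]) = 646.
(0.306)³·([M])²·(0.0325) / ((4.24×10⁻⁴)²·(0.00580)) = 646
[M]² = 7.23×10⁻⁴ ⇒ [M] = 0.0269 mol L⁻¹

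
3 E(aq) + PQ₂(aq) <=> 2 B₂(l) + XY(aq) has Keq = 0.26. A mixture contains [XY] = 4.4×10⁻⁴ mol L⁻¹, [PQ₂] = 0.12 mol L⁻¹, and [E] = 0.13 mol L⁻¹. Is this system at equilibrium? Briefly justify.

(B₂ is a pure liquid — omitted from Q.)
Q = [XY] / ([E]³·[PQ₂]) = (4.4×10⁻⁴) / ((0.13)³·(0.12)) = 1.7
Q = 1.7 > Keq = 0.26: net reverse reaction.

no; Q > K, reaction proceeds in reverse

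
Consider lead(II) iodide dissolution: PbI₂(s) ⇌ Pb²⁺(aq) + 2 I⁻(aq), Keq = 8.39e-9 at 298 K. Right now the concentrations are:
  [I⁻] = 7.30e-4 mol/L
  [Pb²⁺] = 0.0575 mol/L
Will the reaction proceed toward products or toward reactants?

(PbI₂ is a pure solid — omitted from Q.)
Q = [Pb²⁺]·[I⁻]² = (0.0575)·(7.30e-4)² = 3.06e-8
Q = 3.06e-8 > Keq = 8.39e-9, so the reverse reaction proceeds.

toward reactants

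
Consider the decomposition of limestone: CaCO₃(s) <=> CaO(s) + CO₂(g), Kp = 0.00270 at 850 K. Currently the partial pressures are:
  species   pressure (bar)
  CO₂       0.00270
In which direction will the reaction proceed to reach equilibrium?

(CaCO₃, CaO are pure solids — omitted from Qp.)
Qp = P(CO₂) = 0.00270
Qp = 0.00270 = Kp, so the system is already at equilibrium.

at equilibrium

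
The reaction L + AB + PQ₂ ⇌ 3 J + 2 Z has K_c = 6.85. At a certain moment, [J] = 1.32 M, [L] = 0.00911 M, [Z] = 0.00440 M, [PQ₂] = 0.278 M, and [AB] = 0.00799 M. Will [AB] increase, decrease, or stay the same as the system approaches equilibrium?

Q_c = [J]³·[Z]² / ([L]·[AB]·[PQ₂]) = (1.32)³·(0.00440)² / ((0.00911)·(0.00799)·(0.278)) = 2.20
Q_c = 2.20 < K_c = 6.85: net forward reaction.
AB is a reactant, so it decreases.

decrease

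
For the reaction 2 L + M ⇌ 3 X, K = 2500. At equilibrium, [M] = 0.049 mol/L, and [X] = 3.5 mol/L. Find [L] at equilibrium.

At equilibrium, K = [X]³ / ([L]²·[M]) = 2500.
(3.5)³ / (([L])²·(0.049)) = 2500
[L]² = 0.350 ⇒ [L] = 0.59 mol/L

[L] = 0.59 mol/L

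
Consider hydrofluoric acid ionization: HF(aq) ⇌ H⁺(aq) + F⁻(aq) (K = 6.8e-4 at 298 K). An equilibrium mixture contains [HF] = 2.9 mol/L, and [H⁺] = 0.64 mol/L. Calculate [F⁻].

At equilibrium, K = [H⁺]·[F⁻] / [HF] = 6.8e-4.
(0.64)·([F⁻]) / (2.9) = 6.8e-4
[F⁻] = 0.00308 = 0.0031 mol/L

[F⁻] = 0.0031 mol/L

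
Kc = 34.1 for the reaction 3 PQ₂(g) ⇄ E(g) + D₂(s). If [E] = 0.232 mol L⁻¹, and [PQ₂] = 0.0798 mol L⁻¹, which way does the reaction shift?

(D₂ is a pure solid — omitted from Qc.)
Qc = [E] / [PQ₂]³ = (0.232) / (0.0798)³ = 457
Qc = 457 > Kc = 34.1, so the reverse reaction proceeds.

reverse (toward reactants)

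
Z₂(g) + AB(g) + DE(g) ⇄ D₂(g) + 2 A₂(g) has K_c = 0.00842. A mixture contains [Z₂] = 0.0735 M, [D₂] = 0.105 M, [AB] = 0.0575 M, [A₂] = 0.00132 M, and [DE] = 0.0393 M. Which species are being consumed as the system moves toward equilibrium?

Z₂, AB, DE (reactants)

Q_c = [D₂]·[A₂]² / ([Z₂]·[AB]·[DE]) = (0.105)·(0.00132)² / ((0.0735)·(0.0575)·(0.0393)) = 0.00110
Q_c = 0.00110 < K_c = 0.00842: net forward reaction.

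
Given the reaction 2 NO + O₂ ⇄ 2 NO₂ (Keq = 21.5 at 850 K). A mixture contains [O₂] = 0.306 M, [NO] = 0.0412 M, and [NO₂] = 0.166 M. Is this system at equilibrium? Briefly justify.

no; Q > K, reaction proceeds in reverse

Q = [NO₂]² / ([NO]²·[O₂]) = (0.166)² / ((0.0412)²·(0.306)) = 53.1
Q = 53.1 > Keq = 21.5: net reverse reaction.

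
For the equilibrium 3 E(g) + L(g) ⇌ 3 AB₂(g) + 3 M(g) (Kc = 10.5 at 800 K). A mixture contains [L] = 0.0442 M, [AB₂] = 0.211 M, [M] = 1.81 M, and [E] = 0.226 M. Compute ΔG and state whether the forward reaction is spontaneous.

ΔG = 15.6 kJ/mol; the forward reaction is non-spontaneous

Qc = [AB₂]³·[M]³ / ([E]³·[L]) = (0.211)³·(1.81)³ / ((0.226)³·(0.0442)) = 109
ΔG = RT ln(Qc/Kc) = (8.314 J mol⁻¹ K⁻¹)(800 K) × ln(109/10.5)
   = (6.651 kJ/mol)(2.340) = 15.6 kJ/mol
ΔG > 0, so the forward reaction is non-spontaneous (proceeds in reverse).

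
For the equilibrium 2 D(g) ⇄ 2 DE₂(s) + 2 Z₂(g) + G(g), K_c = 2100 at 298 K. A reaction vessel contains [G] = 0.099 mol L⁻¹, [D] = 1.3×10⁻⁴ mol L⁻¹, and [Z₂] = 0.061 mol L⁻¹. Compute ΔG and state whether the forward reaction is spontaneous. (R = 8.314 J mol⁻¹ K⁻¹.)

(DE₂ is a pure solid — omitted from Q_c.)
Q_c = [Z₂]²·[G] / [D]² = (0.061)²·(0.099) / (1.3×10⁻⁴)² = 21800
ΔG = RT ln(Q_c/K_c) = (8.314 J mol⁻¹ K⁻¹)(298 K) × ln(21800/2100)
   = (2.478 kJ/mol)(2.340) = 5.80 kJ/mol
ΔG > 0, so the forward reaction is non-spontaneous (proceeds in reverse).

ΔG = 5.80 kJ/mol; the forward reaction is non-spontaneous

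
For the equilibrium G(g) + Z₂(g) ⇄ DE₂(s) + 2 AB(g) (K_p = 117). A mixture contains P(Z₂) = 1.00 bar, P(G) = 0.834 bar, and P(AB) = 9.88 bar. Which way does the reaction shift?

(DE₂ is a pure solid — omitted from Q_p.)
Q_p = P(AB)² / (P(G)·P(Z₂)) = (9.88)² / ((0.834)·(1.00)) = 117
Q_p = 117 = K_p, so the system is already at equilibrium.

at equilibrium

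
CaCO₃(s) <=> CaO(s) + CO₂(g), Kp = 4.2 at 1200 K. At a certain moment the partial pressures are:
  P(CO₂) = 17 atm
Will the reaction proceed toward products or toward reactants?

to the left

(CaCO₃, CaO are pure solids — omitted from Qp.)
Qp = P(CO₂) = 17
Qp = 17 > Kp = 4.2, so the reverse reaction proceeds.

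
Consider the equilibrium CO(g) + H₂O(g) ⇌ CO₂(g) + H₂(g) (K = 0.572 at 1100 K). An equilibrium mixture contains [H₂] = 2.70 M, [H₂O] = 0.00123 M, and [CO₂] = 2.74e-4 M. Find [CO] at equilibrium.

[CO] = 1.05 M

At equilibrium, K = [CO₂]·[H₂] / ([CO]·[H₂O]) = 0.572.
(2.74e-4)·(2.70) / (([CO])·(0.00123)) = 0.572
[CO] = 1.05 M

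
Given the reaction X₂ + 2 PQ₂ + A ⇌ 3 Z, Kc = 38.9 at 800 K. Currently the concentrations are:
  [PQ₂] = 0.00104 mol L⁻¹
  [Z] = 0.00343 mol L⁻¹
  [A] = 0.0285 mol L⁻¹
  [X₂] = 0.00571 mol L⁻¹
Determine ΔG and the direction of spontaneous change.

Qc = [Z]³ / ([X₂]·[PQ₂]²·[A]) = (0.00343)³ / ((0.00571)·(0.00104)²·(0.0285)) = 229
ΔG = RT ln(Qc/Kc) = (8.314 J mol⁻¹ K⁻¹)(800 K) × ln(229/38.9)
   = (6.651 kJ/mol)(1.773) = 11.8 kJ/mol
ΔG > 0, so the forward reaction is non-spontaneous (proceeds in reverse).

ΔG = 11.8 kJ/mol; the forward reaction is non-spontaneous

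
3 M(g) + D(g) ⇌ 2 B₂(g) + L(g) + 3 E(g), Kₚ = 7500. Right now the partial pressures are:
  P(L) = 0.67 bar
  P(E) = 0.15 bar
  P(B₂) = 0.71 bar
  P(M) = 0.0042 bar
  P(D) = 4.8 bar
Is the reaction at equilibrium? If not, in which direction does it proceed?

Qₚ = P(B₂)²·P(L)·P(E)³ / (P(M)³·P(D)) = (0.71)²·(0.67)·(0.15)³ / ((0.0042)³·(4.8)) = 3200
Qₚ = 3200 < Kₚ = 7500, so the forward reaction proceeds.

forward (toward products)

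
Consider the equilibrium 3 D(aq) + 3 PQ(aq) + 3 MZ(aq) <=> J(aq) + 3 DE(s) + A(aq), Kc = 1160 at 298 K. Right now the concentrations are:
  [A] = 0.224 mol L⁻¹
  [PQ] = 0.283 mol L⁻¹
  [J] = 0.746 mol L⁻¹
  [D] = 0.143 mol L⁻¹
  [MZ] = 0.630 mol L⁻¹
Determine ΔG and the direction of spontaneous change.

(DE is a pure solid — omitted from Qc.)
Qc = [J]·[A] / ([D]³·[PQ]³·[MZ]³) = (0.746)·(0.224) / ((0.143)³·(0.283)³·(0.630)³) = 10100
ΔG = RT ln(Qc/Kc) = (8.314 J mol⁻¹ K⁻¹)(298 K) × ln(10100/1160)
   = (2.478 kJ/mol)(2.164) = 5.36 kJ/mol
ΔG > 0, so the forward reaction is non-spontaneous (proceeds in reverse).

ΔG = 5.36 kJ/mol; the forward reaction is non-spontaneous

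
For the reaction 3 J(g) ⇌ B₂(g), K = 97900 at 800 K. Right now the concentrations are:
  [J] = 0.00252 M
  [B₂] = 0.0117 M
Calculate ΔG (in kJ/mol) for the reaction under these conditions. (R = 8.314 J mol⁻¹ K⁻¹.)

ΔG = 13.4 kJ/mol

Q = [B₂] / [J]³ = (0.0117) / (0.00252)³ = 7.31×10⁵
ΔG = RT ln(Q/K) = (8.314 J mol⁻¹ K⁻¹)(800 K) × ln(7.31×10⁵/97900)
   = (6.651 kJ/mol)(2.010) = 13.4 kJ/mol
ΔG > 0, so the forward reaction is non-spontaneous (proceeds in reverse).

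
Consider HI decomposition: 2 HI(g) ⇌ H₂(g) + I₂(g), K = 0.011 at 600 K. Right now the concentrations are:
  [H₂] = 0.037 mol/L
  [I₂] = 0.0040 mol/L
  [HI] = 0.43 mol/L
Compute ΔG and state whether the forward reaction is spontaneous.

Q = [H₂]·[I₂] / [HI]² = (0.037)·(0.0040) / (0.43)² = 8.00e-4
ΔG = RT ln(Q/K) = (8.314 J mol⁻¹ K⁻¹)(600 K) × ln(8.00e-4/0.011)
   = (4.988 kJ/mol)(-2.621) = -13.1 kJ/mol
ΔG < 0, so the forward reaction is spontaneous (proceeds forward).

ΔG = -13.1 kJ/mol; the forward reaction is spontaneous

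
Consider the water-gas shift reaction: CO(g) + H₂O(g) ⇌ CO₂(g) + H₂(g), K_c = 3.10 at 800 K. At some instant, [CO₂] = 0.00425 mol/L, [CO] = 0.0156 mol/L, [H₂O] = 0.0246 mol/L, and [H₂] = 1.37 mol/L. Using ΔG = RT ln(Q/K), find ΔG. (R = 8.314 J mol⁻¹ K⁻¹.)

ΔG = 10.6 kJ/mol

Q_c = [CO₂]·[H₂] / ([CO]·[H₂O]) = (0.00425)·(1.37) / ((0.0156)·(0.0246)) = 15.2
ΔG = RT ln(Q_c/K_c) = (8.314 J mol⁻¹ K⁻¹)(800 K) × ln(15.2/3.10)
   = (6.651 kJ/mol)(1.590) = 10.6 kJ/mol
ΔG > 0, so the forward reaction is non-spontaneous (proceeds in reverse).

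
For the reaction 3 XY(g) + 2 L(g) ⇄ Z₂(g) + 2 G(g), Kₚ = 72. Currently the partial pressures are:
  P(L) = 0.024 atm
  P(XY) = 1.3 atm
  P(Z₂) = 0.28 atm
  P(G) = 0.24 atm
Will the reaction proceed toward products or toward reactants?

to the right

Qₚ = P(Z₂)·P(G)² / (P(XY)³·P(L)²) = (0.28)·(0.24)² / ((1.3)³·(0.024)²) = 13
Qₚ = 13 < Kₚ = 72, so the forward reaction proceeds.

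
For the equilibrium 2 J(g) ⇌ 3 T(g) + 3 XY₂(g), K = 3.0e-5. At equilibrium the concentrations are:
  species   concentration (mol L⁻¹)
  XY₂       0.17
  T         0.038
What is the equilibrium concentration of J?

[J] = 0.095 mol L⁻¹

At equilibrium, K = [T]³·[XY₂]³ / [J]² = 3.0e-5.
(0.038)³·(0.17)³ / ([J])² = 3.0e-5
[J]² = 0.00899 ⇒ [J] = 0.095 mol L⁻¹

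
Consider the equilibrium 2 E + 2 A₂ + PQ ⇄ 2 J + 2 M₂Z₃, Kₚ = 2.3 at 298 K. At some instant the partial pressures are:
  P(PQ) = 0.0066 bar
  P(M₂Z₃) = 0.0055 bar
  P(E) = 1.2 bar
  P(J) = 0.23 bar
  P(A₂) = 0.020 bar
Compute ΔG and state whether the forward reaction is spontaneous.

ΔG = -4.21 kJ/mol; the forward reaction is spontaneous

Qₚ = P(J)²·P(M₂Z₃)² / (P(E)²·P(A₂)²·P(PQ)) = (0.23)²·(0.0055)² / ((1.2)²·(0.020)²·(0.0066)) = 0.421
ΔG = RT ln(Qₚ/Kₚ) = (8.314 J mol⁻¹ K⁻¹)(298 K) × ln(0.421/2.3)
   = (2.478 kJ/mol)(-1.698) = -4.21 kJ/mol
ΔG < 0, so the forward reaction is spontaneous (proceeds forward).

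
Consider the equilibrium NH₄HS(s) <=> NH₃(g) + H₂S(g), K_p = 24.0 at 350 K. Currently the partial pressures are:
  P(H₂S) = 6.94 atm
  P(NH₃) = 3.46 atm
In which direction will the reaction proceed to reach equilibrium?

(NH₄HS is a pure solid — omitted from Q_p.)
Q_p = P(NH₃)·P(H₂S) = (3.46)·(6.94) = 24.0
Q_p = 24.0 = K_p, so the system is already at equilibrium.

no net change (already at equilibrium)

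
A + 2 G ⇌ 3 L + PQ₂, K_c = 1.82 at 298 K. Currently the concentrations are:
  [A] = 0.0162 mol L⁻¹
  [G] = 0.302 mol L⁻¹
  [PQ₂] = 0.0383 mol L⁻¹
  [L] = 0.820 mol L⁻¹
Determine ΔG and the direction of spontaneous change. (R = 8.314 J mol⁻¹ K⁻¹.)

Q_c = [L]³·[PQ₂] / ([A]·[G]²) = (0.820)³·(0.0383) / ((0.0162)·(0.302)²) = 14.3
ΔG = RT ln(Q_c/K_c) = (8.314 J mol⁻¹ K⁻¹)(298 K) × ln(14.3/1.82)
   = (2.478 kJ/mol)(2.061) = 5.11 kJ/mol
ΔG > 0, so the forward reaction is non-spontaneous (proceeds in reverse).

ΔG = 5.11 kJ/mol; the forward reaction is non-spontaneous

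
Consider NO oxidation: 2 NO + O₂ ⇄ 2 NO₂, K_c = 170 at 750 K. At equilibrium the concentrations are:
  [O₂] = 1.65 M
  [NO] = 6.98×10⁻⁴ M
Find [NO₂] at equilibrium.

[NO₂] = 0.0117 M

At equilibrium, K_c = [NO₂]² / ([NO]²·[O₂]) = 170.
([NO₂])² / ((6.98×10⁻⁴)²·(1.65)) = 170
[NO₂]² = 1.37×10⁻⁴ ⇒ [NO₂] = 0.0117 M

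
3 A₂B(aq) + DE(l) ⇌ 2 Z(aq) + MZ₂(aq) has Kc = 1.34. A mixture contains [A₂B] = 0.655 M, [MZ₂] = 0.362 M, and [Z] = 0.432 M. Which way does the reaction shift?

toward products

(DE is a pure liquid — omitted from Qc.)
Qc = [Z]²·[MZ₂] / [A₂B]³ = (0.432)²·(0.362) / (0.655)³ = 0.240
Qc = 0.240 < Kc = 1.34, so the forward reaction proceeds.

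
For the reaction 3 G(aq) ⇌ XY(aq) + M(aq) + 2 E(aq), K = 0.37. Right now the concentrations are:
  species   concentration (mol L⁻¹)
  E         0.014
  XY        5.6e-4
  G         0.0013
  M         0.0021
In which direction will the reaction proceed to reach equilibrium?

Q = [XY]·[M]·[E]² / [G]³ = (5.6e-4)·(0.0021)·(0.014)² / (0.0013)³ = 0.10
Q = 0.10 < K = 0.37, so the forward reaction proceeds.

forward (toward products)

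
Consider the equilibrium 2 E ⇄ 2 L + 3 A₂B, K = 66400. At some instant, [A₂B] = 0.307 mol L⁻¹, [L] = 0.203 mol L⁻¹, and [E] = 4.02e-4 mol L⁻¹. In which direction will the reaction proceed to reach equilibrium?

to the right

Q = [L]²·[A₂B]³ / [E]² = (0.203)²·(0.307)³ / (4.02e-4)² = 7380
Q = 7380 < K = 66400, so the forward reaction proceeds.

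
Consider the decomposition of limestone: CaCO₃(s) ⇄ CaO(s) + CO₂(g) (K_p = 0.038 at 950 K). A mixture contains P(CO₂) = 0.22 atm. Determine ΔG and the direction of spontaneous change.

ΔG = 13.9 kJ/mol; the forward reaction is non-spontaneous

(CaCO₃, CaO are pure solids — omitted from Q_p.)
Q_p = P(CO₂) = 0.220
ΔG = RT ln(Q_p/K_p) = (8.314 J mol⁻¹ K⁻¹)(950 K) × ln(0.220/0.038)
   = (7.898 kJ/mol)(1.756) = 13.9 kJ/mol
ΔG > 0, so the forward reaction is non-spontaneous (proceeds in reverse).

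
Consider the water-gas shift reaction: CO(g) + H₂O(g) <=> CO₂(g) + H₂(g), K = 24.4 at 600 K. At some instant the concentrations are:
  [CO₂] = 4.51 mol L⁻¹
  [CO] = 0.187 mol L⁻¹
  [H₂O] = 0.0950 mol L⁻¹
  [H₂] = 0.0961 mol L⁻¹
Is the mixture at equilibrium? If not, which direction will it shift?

yes, at equilibrium

Q = [CO₂]·[H₂] / ([CO]·[H₂O]) = (4.51)·(0.0961) / ((0.187)·(0.0950)) = 24.4
Q = 24.4 = K; the system is at equilibrium.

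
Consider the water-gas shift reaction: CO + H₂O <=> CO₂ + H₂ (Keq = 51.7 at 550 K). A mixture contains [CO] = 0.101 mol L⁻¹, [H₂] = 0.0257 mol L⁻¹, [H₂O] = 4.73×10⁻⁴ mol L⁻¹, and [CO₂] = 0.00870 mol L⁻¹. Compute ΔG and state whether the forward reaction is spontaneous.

Q = [CO₂]·[H₂] / ([CO]·[H₂O]) = (0.00870)·(0.0257) / ((0.101)·(4.73×10⁻⁴)) = 4.68
ΔG = RT ln(Q/Keq) = (8.314 J mol⁻¹ K⁻¹)(550 K) × ln(4.68/51.7)
   = (4.573 kJ/mol)(-2.402) = -11.0 kJ/mol
ΔG < 0, so the forward reaction is spontaneous (proceeds forward).

ΔG = -11.0 kJ/mol; the forward reaction is spontaneous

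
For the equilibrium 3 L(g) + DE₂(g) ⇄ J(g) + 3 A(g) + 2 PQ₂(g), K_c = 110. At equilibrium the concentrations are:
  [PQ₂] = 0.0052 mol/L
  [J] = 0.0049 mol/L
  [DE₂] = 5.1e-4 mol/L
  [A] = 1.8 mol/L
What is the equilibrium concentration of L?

[L] = 0.024 mol/L

At equilibrium, K_c = [J]·[A]³·[PQ₂]² / ([L]³·[DE₂]) = 110.
(0.0049)·(1.8)³·(0.0052)² / (([L])³·(5.1e-4)) = 110
[L]³ = 1.38e-5 ⇒ [L] = 0.024 mol/L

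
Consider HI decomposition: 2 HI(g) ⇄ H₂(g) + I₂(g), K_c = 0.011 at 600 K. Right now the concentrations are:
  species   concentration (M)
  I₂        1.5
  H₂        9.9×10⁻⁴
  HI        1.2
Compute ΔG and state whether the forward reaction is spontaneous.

Q_c = [H₂]·[I₂] / [HI]² = (9.9×10⁻⁴)·(1.5) / (1.2)² = 0.00103
ΔG = RT ln(Q_c/K_c) = (8.314 J mol⁻¹ K⁻¹)(600 K) × ln(0.00103/0.011)
   = (4.988 kJ/mol)(-2.368) = -11.8 kJ/mol
ΔG < 0, so the forward reaction is spontaneous (proceeds forward).

ΔG = -11.8 kJ/mol; the forward reaction is spontaneous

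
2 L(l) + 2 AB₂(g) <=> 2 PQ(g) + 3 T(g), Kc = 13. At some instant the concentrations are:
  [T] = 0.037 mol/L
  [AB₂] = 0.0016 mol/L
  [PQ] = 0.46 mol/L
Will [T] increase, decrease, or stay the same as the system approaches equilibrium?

(L is a pure liquid — omitted from Qc.)
Qc = [PQ]²·[T]³ / [AB₂]² = (0.46)²·(0.037)³ / (0.0016)² = 4.2
Qc = 4.2 < Kc = 13: net forward reaction.
T is a product, so it increases.

increase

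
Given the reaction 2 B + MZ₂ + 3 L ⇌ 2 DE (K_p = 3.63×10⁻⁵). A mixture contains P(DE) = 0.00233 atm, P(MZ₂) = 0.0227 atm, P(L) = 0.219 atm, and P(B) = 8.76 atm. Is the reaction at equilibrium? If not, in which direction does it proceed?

in the reverse direction

Q_p = P(DE)² / (P(B)²·P(MZ₂)·P(L)³) = (0.00233)² / ((8.76)²·(0.0227)·(0.219)³) = 2.97×10⁻⁴
Q_p = 2.97×10⁻⁴ > K_p = 3.63×10⁻⁵, so the reverse reaction proceeds.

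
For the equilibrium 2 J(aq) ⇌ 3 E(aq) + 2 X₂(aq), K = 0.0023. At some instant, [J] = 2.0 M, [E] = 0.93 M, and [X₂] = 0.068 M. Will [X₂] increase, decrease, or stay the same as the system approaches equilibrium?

increase

Q = [E]³·[X₂]² / [J]² = (0.93)³·(0.068)² / (2.0)² = 9.3e-4
Q = 9.3e-4 < K = 0.0023: net forward reaction.
X₂ is a product, so it increases.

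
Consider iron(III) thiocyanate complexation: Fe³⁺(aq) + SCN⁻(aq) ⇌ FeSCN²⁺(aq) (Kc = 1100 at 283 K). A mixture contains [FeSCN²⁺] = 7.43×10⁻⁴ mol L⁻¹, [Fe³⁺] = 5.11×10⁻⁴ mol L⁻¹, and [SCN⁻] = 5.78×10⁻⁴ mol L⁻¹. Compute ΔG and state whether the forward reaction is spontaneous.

ΔG = 1.95 kJ/mol; the forward reaction is non-spontaneous

Qc = [FeSCN²⁺] / ([Fe³⁺]·[SCN⁻]) = (7.43×10⁻⁴) / ((5.11×10⁻⁴)·(5.78×10⁻⁴)) = 2520
ΔG = RT ln(Qc/Kc) = (8.314 J mol⁻¹ K⁻¹)(283 K) × ln(2520/1100)
   = (2.353 kJ/mol)(0.8289) = 1.95 kJ/mol
ΔG > 0, so the forward reaction is non-spontaneous (proceeds in reverse).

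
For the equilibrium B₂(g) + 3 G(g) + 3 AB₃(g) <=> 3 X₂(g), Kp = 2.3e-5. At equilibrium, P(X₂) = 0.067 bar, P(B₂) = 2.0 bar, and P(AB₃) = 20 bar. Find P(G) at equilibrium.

At equilibrium, Kp = P(X₂)³ / (P(B₂)·P(G)³·P(AB₃)³) = 2.3e-5.
(0.067)³ / ((2.0)·(P(G))³·(20)³) = 2.3e-5
P(G)³ = 8.17e-4 ⇒ P(G) = 0.093 bar

P(G) = 0.093 bar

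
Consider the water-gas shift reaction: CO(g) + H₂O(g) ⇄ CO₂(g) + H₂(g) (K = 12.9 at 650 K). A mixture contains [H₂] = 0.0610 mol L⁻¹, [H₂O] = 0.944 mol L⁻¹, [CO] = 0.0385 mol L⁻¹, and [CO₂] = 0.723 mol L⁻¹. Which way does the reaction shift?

forward (toward products)

Q = [CO₂]·[H₂] / ([CO]·[H₂O]) = (0.723)·(0.0610) / ((0.0385)·(0.944)) = 1.21
Q = 1.21 < K = 12.9, so the forward reaction proceeds.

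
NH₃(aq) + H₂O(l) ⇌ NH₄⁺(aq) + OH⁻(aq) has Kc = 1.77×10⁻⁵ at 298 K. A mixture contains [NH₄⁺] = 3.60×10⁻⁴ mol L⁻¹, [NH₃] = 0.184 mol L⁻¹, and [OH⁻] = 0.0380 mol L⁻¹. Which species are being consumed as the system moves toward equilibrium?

NH₄⁺, OH⁻ (products)

(H₂O is a pure liquid — omitted from Qc.)
Qc = [NH₄⁺]·[OH⁻] / [NH₃] = (3.60×10⁻⁴)·(0.0380) / (0.184) = 7.43×10⁻⁵
Qc = 7.43×10⁻⁵ > Kc = 1.77×10⁻⁵: net reverse reaction.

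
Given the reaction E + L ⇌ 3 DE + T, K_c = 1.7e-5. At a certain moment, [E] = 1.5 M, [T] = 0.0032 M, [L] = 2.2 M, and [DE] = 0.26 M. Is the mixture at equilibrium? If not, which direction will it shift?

Q_c = [DE]³·[T] / ([E]·[L]) = (0.26)³·(0.0032) / ((1.5)·(2.2)) = 1.7e-5
Q_c = 1.7e-5 = K_c; the system is at equilibrium.

yes, at equilibrium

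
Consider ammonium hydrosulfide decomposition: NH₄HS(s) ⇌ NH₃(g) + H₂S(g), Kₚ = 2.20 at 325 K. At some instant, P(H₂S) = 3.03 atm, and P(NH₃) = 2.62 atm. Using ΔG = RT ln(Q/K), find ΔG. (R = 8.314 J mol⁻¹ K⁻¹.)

ΔG = 3.47 kJ/mol

(NH₄HS is a pure solid — omitted from Qₚ.)
Qₚ = P(NH₃)·P(H₂S) = (2.62)·(3.03) = 7.94
ΔG = RT ln(Qₚ/Kₚ) = (8.314 J mol⁻¹ K⁻¹)(325 K) × ln(7.94/2.20)
   = (2.702 kJ/mol)(1.283) = 3.47 kJ/mol
ΔG > 0, so the forward reaction is non-spontaneous (proceeds in reverse).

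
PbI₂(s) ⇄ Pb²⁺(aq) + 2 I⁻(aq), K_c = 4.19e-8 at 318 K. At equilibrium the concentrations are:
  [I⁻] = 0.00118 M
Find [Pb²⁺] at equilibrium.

(PbI₂ is a pure solid — omitted from K_c.)
At equilibrium, K_c = [Pb²⁺]·[I⁻]² = 4.19e-8.
([Pb²⁺])·(0.00118)² = 4.19e-8
[Pb²⁺] = 0.0301 M

[Pb²⁺] = 0.0301 M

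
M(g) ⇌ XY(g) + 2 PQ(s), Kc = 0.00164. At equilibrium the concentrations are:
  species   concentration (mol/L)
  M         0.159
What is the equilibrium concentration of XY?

(PQ is a pure solid — omitted from Kc.)
At equilibrium, Kc = [XY] / [M] = 0.00164.
([XY]) / (0.159) = 0.00164
[XY] = 2.61×10⁻⁴ mol/L

[XY] = 2.61×10⁻⁴ mol/L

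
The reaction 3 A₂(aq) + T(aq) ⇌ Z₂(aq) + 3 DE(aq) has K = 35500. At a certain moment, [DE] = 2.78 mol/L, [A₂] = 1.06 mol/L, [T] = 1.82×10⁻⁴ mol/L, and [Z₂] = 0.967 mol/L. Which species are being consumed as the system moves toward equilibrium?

Z₂, DE (products)

Q = [Z₂]·[DE]³ / ([A₂]³·[T]) = (0.967)·(2.78)³ / ((1.06)³·(1.82×10⁻⁴)) = 95800
Q = 95800 > K = 35500: net reverse reaction.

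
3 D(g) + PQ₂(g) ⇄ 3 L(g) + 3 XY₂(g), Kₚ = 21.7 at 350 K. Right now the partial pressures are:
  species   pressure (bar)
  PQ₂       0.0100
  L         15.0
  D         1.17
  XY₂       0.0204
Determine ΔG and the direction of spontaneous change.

ΔG = -7.26 kJ/mol; the forward reaction is spontaneous

Qₚ = P(L)³·P(XY₂)³ / (P(D)³·P(PQ₂)) = (15.0)³·(0.0204)³ / ((1.17)³·(0.0100)) = 1.79
ΔG = RT ln(Qₚ/Kₚ) = (8.314 J mol⁻¹ K⁻¹)(350 K) × ln(1.79/21.7)
   = (2.910 kJ/mol)(-2.495) = -7.26 kJ/mol
ΔG < 0, so the forward reaction is spontaneous (proceeds forward).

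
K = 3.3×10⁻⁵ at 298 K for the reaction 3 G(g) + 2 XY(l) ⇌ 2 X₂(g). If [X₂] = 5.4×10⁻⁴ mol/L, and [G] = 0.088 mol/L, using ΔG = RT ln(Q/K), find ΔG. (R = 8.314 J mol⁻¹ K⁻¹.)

(XY is a pure liquid — omitted from Q.)
Q = [X₂]² / [G]³ = (5.4×10⁻⁴)² / (0.088)³ = 4.28×10⁻⁴
ΔG = RT ln(Q/K) = (8.314 J mol⁻¹ K⁻¹)(298 K) × ln(4.28×10⁻⁴/3.3×10⁻⁵)
   = (2.478 kJ/mol)(2.563) = 6.35 kJ/mol
ΔG > 0, so the forward reaction is non-spontaneous (proceeds in reverse).

ΔG = 6.35 kJ/mol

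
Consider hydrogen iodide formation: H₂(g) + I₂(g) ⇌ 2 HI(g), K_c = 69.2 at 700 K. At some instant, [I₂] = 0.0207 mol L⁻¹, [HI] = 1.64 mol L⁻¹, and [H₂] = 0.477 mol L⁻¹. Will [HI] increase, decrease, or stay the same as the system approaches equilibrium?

Q_c = [HI]² / ([H₂]·[I₂]) = (1.64)² / ((0.477)·(0.0207)) = 272
Q_c = 272 > K_c = 69.2: net reverse reaction.
HI is a product, so it decreases.

decrease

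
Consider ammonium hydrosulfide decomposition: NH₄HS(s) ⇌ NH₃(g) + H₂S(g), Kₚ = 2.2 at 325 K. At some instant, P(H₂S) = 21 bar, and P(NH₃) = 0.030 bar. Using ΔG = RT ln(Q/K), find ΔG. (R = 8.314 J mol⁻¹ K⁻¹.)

(NH₄HS is a pure solid — omitted from Qₚ.)
Qₚ = P(NH₃)·P(H₂S) = (0.030)·(21) = 0.630
ΔG = RT ln(Qₚ/Kₚ) = (8.314 J mol⁻¹ K⁻¹)(325 K) × ln(0.630/2.2)
   = (2.702 kJ/mol)(-1.250) = -3.38 kJ/mol
ΔG < 0, so the forward reaction is spontaneous (proceeds forward).

ΔG = -3.38 kJ/mol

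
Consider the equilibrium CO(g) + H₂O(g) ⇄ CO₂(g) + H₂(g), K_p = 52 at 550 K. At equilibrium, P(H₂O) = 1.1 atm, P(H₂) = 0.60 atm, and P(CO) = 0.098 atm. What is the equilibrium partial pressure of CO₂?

P(CO₂) = 9.3 atm

At equilibrium, K_p = P(CO₂)·P(H₂) / (P(CO)·P(H₂O)) = 52.
(P(CO₂))·(0.60) / ((0.098)·(1.1)) = 52
P(CO₂) = 9.34 = 9.3 atm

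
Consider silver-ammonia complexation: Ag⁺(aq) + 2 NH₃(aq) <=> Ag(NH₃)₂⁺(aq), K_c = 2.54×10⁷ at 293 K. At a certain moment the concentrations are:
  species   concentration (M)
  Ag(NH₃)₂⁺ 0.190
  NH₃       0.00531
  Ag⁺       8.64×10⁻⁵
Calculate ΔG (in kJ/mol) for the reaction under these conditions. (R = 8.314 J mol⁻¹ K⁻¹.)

Q_c = [Ag(NH₃)₂⁺] / ([Ag⁺]·[NH₃]²) = (0.190) / ((8.64×10⁻⁵)·(0.00531)²) = 7.80×10⁷
ΔG = RT ln(Q_c/K_c) = (8.314 J mol⁻¹ K⁻¹)(293 K) × ln(7.80×10⁷/2.54×10⁷)
   = (2.436 kJ/mol)(1.122) = 2.73 kJ/mol
ΔG > 0, so the forward reaction is non-spontaneous (proceeds in reverse).

ΔG = 2.73 kJ/mol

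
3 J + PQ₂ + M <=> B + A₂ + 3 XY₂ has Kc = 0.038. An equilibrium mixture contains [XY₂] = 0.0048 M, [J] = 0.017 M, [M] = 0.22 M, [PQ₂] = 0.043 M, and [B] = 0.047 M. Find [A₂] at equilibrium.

At equilibrium, Kc = [B]·[A₂]·[XY₂]³ / ([J]³·[PQ₂]·[M]) = 0.038.
(0.047)·([A₂])·(0.0048)³ / ((0.017)³·(0.043)·(0.22)) = 0.038
[A₂] = 0.340 = 0.34 M

[A₂] = 0.34 M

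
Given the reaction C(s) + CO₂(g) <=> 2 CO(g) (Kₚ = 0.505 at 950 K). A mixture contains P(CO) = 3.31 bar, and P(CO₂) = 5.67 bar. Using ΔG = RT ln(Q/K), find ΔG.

ΔG = 10.6 kJ/mol

(C is a pure solid — omitted from Qₚ.)
Qₚ = P(CO)² / P(CO₂) = (3.31)² / (5.67) = 1.93
ΔG = RT ln(Qₚ/Kₚ) = (8.314 J mol⁻¹ K⁻¹)(950 K) × ln(1.93/0.505)
   = (7.898 kJ/mol)(1.341) = 10.6 kJ/mol
ΔG > 0, so the forward reaction is non-spontaneous (proceeds in reverse).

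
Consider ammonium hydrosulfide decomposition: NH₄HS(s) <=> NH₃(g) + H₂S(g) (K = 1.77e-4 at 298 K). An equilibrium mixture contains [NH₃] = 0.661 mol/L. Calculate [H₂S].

[H₂S] = 2.68e-4 mol/L

(NH₄HS is a pure solid — omitted from K.)
At equilibrium, K = [NH₃]·[H₂S] = 1.77e-4.
(0.661)·([H₂S]) = 1.77e-4
[H₂S] = 2.68e-4 mol/L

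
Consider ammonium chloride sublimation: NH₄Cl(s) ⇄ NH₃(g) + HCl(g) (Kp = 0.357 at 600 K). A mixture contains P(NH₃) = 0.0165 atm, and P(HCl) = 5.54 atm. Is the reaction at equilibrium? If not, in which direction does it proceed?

forward (toward products)

(NH₄Cl is a pure solid — omitted from Qp.)
Qp = P(NH₃)·P(HCl) = (0.0165)·(5.54) = 0.0914
Qp = 0.0914 < Kp = 0.357, so the forward reaction proceeds.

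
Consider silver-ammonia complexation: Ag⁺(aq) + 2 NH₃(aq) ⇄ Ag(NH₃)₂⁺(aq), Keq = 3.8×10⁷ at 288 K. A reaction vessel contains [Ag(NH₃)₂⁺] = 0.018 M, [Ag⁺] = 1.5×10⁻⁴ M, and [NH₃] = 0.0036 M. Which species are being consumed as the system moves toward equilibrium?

Ag⁺, NH₃ (reactants)

Q = [Ag(NH₃)₂⁺] / ([Ag⁺]·[NH₃]²) = (0.018) / ((1.5×10⁻⁴)·(0.0036)²) = 9.3×10⁶
Q = 9.3×10⁶ < Keq = 3.8×10⁷: net forward reaction.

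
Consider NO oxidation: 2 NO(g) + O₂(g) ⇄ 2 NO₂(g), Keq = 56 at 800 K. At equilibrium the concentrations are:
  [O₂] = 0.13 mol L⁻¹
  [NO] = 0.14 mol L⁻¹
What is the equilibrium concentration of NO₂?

At equilibrium, Keq = [NO₂]² / ([NO]²·[O₂]) = 56.
([NO₂])² / ((0.14)²·(0.13)) = 56
[NO₂]² = 0.143 ⇒ [NO₂] = 0.38 mol L⁻¹

[NO₂] = 0.38 mol L⁻¹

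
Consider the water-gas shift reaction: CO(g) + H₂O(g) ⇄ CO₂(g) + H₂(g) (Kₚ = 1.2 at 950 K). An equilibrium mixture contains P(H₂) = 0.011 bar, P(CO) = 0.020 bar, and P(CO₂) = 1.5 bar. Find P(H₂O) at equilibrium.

At equilibrium, Kₚ = P(CO₂)·P(H₂) / (P(CO)·P(H₂O)) = 1.2.
(1.5)·(0.011) / ((0.020)·(P(H₂O))) = 1.2
P(H₂O) = 0.688 = 0.69 bar

P(H₂O) = 0.69 bar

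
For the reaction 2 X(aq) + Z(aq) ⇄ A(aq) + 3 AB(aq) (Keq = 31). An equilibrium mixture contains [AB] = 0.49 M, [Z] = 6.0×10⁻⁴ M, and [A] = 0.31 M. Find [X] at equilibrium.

At equilibrium, Keq = [A]·[AB]³ / ([X]²·[Z]) = 31.
(0.31)·(0.49)³ / (([X])²·(6.0×10⁻⁴)) = 31
[X]² = 1.96 ⇒ [X] = 1.4 M

[X] = 1.4 M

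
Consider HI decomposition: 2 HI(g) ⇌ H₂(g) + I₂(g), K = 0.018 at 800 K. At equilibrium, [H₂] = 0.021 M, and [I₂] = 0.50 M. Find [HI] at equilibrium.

At equilibrium, K = [H₂]·[I₂] / [HI]² = 0.018.
(0.021)·(0.50) / ([HI])² = 0.018
[HI]² = 0.583 ⇒ [HI] = 0.76 M

[HI] = 0.76 M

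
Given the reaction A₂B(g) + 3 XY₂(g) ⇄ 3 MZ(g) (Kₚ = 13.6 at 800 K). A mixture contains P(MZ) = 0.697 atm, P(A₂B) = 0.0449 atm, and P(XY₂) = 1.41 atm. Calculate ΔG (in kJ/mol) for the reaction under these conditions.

Qₚ = P(MZ)³ / (P(A₂B)·P(XY₂)³) = (0.697)³ / ((0.0449)·(1.41)³) = 2.69
ΔG = RT ln(Qₚ/Kₚ) = (8.314 J mol⁻¹ K⁻¹)(800 K) × ln(2.69/13.6)
   = (6.651 kJ/mol)(-1.621) = -10.8 kJ/mol
ΔG < 0, so the forward reaction is spontaneous (proceeds forward).

ΔG = -10.8 kJ/mol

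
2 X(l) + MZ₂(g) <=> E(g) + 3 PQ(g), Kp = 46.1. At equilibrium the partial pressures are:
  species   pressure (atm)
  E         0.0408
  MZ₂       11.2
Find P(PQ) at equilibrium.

P(PQ) = 23.3 atm

(X is a pure liquid — omitted from Kp.)
At equilibrium, Kp = P(E)·P(PQ)³ / P(MZ₂) = 46.1.
(0.0408)·(P(PQ))³ / (11.2) = 46.1
P(PQ)³ = 12700 ⇒ P(PQ) = 23.3 atm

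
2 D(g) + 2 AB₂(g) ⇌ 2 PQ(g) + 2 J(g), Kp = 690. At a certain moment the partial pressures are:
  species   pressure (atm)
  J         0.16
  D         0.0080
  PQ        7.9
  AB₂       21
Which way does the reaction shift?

Qp = P(PQ)²·P(J)² / (P(D)²·P(AB₂)²) = (7.9)²·(0.16)² / ((0.0080)²·(21)²) = 57
Qp = 57 < Kp = 690, so the forward reaction proceeds.

toward products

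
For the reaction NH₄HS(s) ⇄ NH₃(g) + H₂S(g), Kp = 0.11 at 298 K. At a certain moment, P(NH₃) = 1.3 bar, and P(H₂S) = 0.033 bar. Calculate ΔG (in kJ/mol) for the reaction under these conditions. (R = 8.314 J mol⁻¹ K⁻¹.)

ΔG = -2.33 kJ/mol

(NH₄HS is a pure solid — omitted from Qp.)
Qp = P(NH₃)·P(H₂S) = (1.3)·(0.033) = 0.0429
ΔG = RT ln(Qp/Kp) = (8.314 J mol⁻¹ K⁻¹)(298 K) × ln(0.0429/0.11)
   = (2.478 kJ/mol)(-0.9416) = -2.33 kJ/mol
ΔG < 0, so the forward reaction is spontaneous (proceeds forward).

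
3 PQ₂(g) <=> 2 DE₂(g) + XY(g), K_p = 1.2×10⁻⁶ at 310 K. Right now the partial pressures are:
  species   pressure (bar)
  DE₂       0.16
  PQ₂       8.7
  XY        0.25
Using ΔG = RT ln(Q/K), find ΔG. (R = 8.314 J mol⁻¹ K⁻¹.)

ΔG = 5.39 kJ/mol

Q_p = P(DE₂)²·P(XY) / P(PQ₂)³ = (0.16)²·(0.25) / (8.7)³ = 9.72×10⁻⁶
ΔG = RT ln(Q_p/K_p) = (8.314 J mol⁻¹ K⁻¹)(310 K) × ln(9.72×10⁻⁶/1.2×10⁻⁶)
   = (2.577 kJ/mol)(2.092) = 5.39 kJ/mol
ΔG > 0, so the forward reaction is non-spontaneous (proceeds in reverse).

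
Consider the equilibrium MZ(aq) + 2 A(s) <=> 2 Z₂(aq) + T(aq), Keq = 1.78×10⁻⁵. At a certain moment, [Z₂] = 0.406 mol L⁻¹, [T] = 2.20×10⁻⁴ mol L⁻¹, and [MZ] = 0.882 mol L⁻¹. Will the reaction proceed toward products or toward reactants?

(A is a pure solid — omitted from Q.)
Q = [Z₂]²·[T] / [MZ] = (0.406)²·(2.20×10⁻⁴) / (0.882) = 4.11×10⁻⁵
Q = 4.11×10⁻⁵ > Keq = 1.78×10⁻⁵, so the reverse reaction proceeds.

to the left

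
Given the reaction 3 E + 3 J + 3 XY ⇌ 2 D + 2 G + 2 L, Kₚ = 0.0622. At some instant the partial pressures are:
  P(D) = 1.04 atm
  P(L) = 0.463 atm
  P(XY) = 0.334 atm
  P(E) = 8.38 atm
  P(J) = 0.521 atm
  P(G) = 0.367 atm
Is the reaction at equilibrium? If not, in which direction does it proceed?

Qₚ = P(D)²·P(G)²·P(L)² / (P(E)³·P(J)³·P(XY)³) = (1.04)²·(0.367)²·(0.463)² / ((8.38)³·(0.521)³·(0.334)³) = 0.0101
Qₚ = 0.0101 < Kₚ = 0.0622, so the forward reaction proceeds.

in the forward direction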